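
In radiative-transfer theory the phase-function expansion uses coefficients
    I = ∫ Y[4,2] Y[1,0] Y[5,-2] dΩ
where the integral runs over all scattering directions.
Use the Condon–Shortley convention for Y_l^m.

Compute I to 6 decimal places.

0.225034

m-sum 0 ✓  L=10 even ✓  3≤5≤5 ✓
Π(2lᵢ+1) = 9×3×11 = 297
triangle coeff Δ(4,1,5) = 1/495
Σ_t [0,0]: t=0:+1/576 = 1/576
(3j)²=5/99 [(4 1 5; 0 0 0)], sign=-1
Σ_t [0,0]: t=0:+1/1440 = 1/1440
(3j)²=7/165 [(4 1 5; 2 0 -2)], sign=-1
⇒ 4πI² = 7/11
I = (+1)√(7/11/(4π)) = 0.22503380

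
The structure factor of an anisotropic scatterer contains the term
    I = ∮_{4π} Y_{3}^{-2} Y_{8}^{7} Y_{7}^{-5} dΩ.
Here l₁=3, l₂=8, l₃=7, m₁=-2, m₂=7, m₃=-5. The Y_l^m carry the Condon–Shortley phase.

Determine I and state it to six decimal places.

-0.191458

m-sum 0 ✓  L=18 even ✓  5≤7≤11 ✓
Π(2lᵢ+1) = 7×17×15 = 1785
triangle coeff Δ(3,8,7) = 1/5290740
Σ_t [1,3]: t=1:−1/7257600 t=2:+1/2073600 t=3:−1/7257600 = 1/4838400
(3j)²=252/20995 [(3 8 7; 0 0 0)], sign=-1
Σ_t [3,4]: t=3:−1/5748019200 t=4:+1/958003200 = 1/1149603840
(3j)²=125/5814 [(3 8 7; -2 7 -5)], sign=+1
⇒ 4πI² = 36750/79781
I = (-1)√(36750/79781/(4π)) = -0.19145821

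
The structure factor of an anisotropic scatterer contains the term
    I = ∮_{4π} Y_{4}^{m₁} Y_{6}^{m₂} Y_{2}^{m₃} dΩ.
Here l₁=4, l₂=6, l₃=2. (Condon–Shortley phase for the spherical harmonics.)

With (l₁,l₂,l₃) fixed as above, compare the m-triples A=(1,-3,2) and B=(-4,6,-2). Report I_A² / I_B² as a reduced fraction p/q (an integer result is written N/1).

14/55

l's match ⇒ only the (l;m) 3-j factors differ between A and B.
A: triangle coeff Δ(4,6,2) = 1/6435; Σ_t [3,3]: t=3:−1/17280 = -1/17280; (3j)²=14/715 [(4 6 2; 1 -3 2)], sign=-1
B: triangle coeff Δ(4,6,2) = 1/6435; Σ_t [8,8]: t=8:+1/967680 = 1/967680; (3j)²=1/13 [(4 6 2; -4 6 -2)], sign=+1
I_A²/I_B² = (14/715)/(1/13) = 14/55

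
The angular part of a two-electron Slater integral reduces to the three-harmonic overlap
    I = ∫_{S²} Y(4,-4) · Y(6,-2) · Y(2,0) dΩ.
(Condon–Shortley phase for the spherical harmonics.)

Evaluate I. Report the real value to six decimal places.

0.000000

-4 − 2 + 0 = -6 ≠ 0: azimuthal integral kills it; I = 0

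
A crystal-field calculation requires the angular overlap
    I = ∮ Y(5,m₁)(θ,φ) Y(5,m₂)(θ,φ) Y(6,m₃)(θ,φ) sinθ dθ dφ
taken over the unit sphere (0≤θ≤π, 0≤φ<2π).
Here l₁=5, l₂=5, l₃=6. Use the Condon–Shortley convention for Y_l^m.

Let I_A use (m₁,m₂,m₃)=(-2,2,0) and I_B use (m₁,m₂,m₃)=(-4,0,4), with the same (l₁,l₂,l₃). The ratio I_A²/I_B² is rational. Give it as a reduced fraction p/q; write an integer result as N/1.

l's match ⇒ only the (l;m) 3-j factors differ between A and B.
A: triangle coeff Δ(5,5,6) = 1/28588560; Σ_t [1,4]: t=1:−1/3110400 t=2:+1/57600 t=3:−1/13824 t=4:+1/31104 = -1/43200; (3j)²=108/12155 [(5 5 6; -2 2 0)], sign=-1
B: triangle coeff Δ(5,5,6) = 1/28588560; Σ_t [3,4]: t=3:−1/207360 t=4:+1/345600 = -1/518400; (3j)²=12/2431 [(5 5 6; -4 0 4)], sign=-1
I_A²/I_B² = (108/12155)/(12/2431) = 9/5

9/5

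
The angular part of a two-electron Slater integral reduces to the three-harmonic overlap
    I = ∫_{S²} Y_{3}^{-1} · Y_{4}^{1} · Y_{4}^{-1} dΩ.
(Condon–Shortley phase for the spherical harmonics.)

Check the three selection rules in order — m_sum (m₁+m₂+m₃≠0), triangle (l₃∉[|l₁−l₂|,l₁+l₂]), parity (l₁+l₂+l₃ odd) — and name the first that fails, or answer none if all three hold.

m₁+m₂+m₃ = -1 + 1 − 1 = -1  ✗
triangle: |3−4|=1 ≤ l₃=4 ≤ 3+4=7
parity: l₁+l₂+l₃ = 11 is odd

m_sum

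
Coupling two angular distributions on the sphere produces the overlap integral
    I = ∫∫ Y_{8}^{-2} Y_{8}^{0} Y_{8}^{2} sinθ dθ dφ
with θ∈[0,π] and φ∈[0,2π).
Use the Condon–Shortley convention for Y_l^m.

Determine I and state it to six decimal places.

m-sum 0 ✓  L=24 even ✓  0≤8≤16 ✓
Π(2lᵢ+1) = 17×17×17 = 4913
triangle coeff Δ(8,8,8) = 1/236637794250
Σ_t [0,8]: t=0:+1/65548320768000 t=1:−1/128024064000 t=2:+1/2985984000 t=3:−1/373248000 t=4:+1/191102976 t=5:−1/373248000 t=6:+1/2985984000 t=7:−1/128024064000 t=8:+1/65548320768000 = 11/20808990720
(3j)²=490/96577 [(8 8 8; 0 0 0)], sign=+1
Σ_t [2,8]: t=2:+1/83607552000 t=3:−1/2612736000 t=4:+1/477757440 t=5:−1/373248000 t=6:+1/1194393600 t=7:−1/18289152000 t=8:+1/2341011456000 = -407/2341011456000
(3j)²=1369/965770 [(8 8 8; -2 0 2)], sign=-1
⇒ 4πI² = 1140377/32273761
I = (-1)√(1140377/32273761/(4π)) = -0.05302669

-0.053027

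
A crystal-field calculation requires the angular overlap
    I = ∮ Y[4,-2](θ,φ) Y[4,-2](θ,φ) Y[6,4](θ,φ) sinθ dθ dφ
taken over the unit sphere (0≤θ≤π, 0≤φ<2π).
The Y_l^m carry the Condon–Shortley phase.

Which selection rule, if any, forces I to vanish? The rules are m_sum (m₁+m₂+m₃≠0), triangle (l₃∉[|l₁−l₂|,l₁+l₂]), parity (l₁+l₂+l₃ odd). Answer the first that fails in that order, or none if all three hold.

m₁+m₂+m₃ = -2 − 2 + 4 = 0  ✓
triangle: |4−4|=0 ≤ l₃=6 ≤ 4+4=8  ✓
parity: l₁+l₂+l₃ = 14 is even  ✓

none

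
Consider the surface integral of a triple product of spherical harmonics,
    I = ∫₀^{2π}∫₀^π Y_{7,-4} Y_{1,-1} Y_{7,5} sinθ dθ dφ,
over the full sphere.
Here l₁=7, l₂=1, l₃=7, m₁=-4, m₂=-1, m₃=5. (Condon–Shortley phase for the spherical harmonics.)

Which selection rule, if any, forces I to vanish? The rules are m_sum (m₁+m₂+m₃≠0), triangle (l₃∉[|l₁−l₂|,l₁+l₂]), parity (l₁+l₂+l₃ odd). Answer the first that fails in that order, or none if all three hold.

Σmᵢ = 0  ✓
l₃∈[|l₁−l₂|,l₁+l₂]=[6,8], have l₃=7  ✓
Σlᵢ = 15 ⇒ odd  ✗

parity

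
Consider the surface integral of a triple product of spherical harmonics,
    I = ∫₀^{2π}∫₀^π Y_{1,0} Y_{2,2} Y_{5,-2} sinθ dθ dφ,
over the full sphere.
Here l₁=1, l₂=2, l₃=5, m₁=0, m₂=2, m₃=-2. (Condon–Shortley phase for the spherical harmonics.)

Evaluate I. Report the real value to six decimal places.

l₃=5 ∉ [1,3] — triangle fails ⇒ I = 0

0.000000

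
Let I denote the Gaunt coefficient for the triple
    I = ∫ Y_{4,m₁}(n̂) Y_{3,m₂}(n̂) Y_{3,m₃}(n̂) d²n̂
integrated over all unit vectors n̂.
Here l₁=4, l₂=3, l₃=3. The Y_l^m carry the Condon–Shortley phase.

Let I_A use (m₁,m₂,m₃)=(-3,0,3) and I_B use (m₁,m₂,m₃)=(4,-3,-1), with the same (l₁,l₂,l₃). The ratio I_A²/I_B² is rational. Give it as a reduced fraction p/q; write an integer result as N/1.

3/2

Shared (l₁,l₂,l₃)=(4,3,3): N and (l;000)² cancel in I_A²/I_B².
A: Δ = 4!·4!·2!/11! = 1/34650; Racah Σ t=3..3: t=3:−1/288 = -1/288; ⇒ 3j(4 3 3; -3 0 3)² = 1/22, sgn -1
B: Δ = 4!·4!·2!/11! = 1/34650; Racah Σ t=0..0: t=0:+1/1152 = 1/1152; ⇒ 3j(4 3 3; 4 -3 -1)² = 1/33, sgn +1
I_A²/I_B² = (1/22)/(1/33) = 3/2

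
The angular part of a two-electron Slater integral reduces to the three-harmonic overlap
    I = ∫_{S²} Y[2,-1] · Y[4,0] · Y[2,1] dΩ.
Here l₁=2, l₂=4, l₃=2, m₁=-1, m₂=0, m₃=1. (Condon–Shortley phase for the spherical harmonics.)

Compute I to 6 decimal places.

0.161197

Checks pass: Σm=0; 8 even; l₃=2∈[2,6].
(2·2+1)(2·4+1)(2·2+1) = 225
Δ: 4! 0! 4! / 9! → 1/630
sum: t=2:+1/16 = 1/16
3j²(2 4 2; 0 0 0) = Δ·Π!·Σ² = 2/35  (sign +1)
sum: t=3:−1/36 = -1/36
3j²(2 4 2; -1 0 1) = Δ·Π!·Σ² = 8/315  (sign +1)
combine: 4πI² = 225·2/35·8/315 = 16/49
take √, sign +1: I = 0.16119702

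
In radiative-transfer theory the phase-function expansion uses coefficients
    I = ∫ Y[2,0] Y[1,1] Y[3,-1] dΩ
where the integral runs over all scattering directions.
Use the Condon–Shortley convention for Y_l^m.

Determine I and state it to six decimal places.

-0.202301

Checks pass: Σm=0; 6 even; l₃=3∈[1,3].
(2·2+1)(2·1+1)(2·3+1) = 105
Δ: 0! 4! 2! / 7! → 1/105
sum: t=0:+1/4 = 1/4
3j²(2 1 3; 0 0 0) = Δ·Π!·Σ² = 3/35  (sign -1)
sum: t=0:+1/8 = 1/8
3j²(2 1 3; 0 1 -1) = Δ·Π!·Σ² = 2/35  (sign +1)
combine: 4πI² = 105·3/35·2/35 = 18/35
take √, sign -1: I = -0.20230066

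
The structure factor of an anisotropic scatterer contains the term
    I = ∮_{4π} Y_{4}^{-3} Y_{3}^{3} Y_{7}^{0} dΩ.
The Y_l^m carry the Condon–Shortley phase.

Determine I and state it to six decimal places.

Checks pass: Σm=0; 14 even; l₃=7∈[1,7].
(2·4+1)(2·3+1)(2·7+1) = 945
Δ: 0! 8! 6! / 15! → 1/45045
sum: t=0:+1/20736 = 1/20736
3j²(4 3 7; 0 0 0) = Δ·Π!·Σ² = 35/1287  (sign -1)
sum: t=0:+1/3628800 = 1/3628800
3j²(4 3 7; -3 3 0) = Δ·Π!·Σ² = 1/6435  (sign -1)
combine: 4πI² = 945·35/1287·1/6435 = 245/61347
take √, sign +1: I = 0.01782713

0.017827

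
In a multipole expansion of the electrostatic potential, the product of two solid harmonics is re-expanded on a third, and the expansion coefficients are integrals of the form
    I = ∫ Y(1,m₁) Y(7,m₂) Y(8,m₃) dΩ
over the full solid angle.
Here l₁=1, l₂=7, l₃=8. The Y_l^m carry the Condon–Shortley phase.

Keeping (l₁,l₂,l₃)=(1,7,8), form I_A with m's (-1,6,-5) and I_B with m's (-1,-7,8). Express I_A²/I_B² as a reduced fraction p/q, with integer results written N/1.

1/40

Same 1,7,8: normalisation and zero-m 3j drop out of the ratio.
A: Δ: 0! 2! 14! / 17! → 1/2040; sum: t=0:+1/12454041600 = 1/12454041600; 3j²(1 7 8; -1 6 -5) = Δ·Π!·Σ² = 1/680  (sign -1)
B: Δ: 0! 2! 14! / 17! → 1/2040; sum: t=0:+1/174356582400 = 1/174356582400; 3j²(1 7 8; -1 -7 8) = Δ·Π!·Σ² = 1/17  (sign +1)
I_A²/I_B² = (1/680)/(1/17) = 1/40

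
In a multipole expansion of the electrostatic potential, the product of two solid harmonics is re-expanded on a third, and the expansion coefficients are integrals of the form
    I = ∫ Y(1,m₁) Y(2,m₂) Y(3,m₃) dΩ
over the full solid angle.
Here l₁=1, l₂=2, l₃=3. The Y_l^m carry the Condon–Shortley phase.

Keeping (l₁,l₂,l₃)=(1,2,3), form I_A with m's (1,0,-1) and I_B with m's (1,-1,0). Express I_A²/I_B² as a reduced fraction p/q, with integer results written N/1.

2/1

Shared (l₁,l₂,l₃)=(1,2,3): N and (l;000)² cancel in I_A²/I_B².
A: Δ = 0!·2!·4!/7! = 1/105; Racah Σ t=0..0: t=0:+1/8 = 1/8; ⇒ 3j(1 2 3; 1 0 -1)² = 2/35, sgn +1
B: Δ = 0!·2!·4!/7! = 1/105; Racah Σ t=0..0: t=0:+1/12 = 1/12; ⇒ 3j(1 2 3; 1 -1 0)² = 1/35, sgn -1
I_A²/I_B² = (2/35)/(1/35) = 2/1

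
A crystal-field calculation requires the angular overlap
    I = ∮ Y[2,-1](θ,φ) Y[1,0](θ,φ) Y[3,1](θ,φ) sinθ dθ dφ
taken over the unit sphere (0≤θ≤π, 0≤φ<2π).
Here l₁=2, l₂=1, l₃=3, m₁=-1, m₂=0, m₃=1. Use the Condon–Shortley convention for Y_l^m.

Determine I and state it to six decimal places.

Checks pass: Σm=0; 6 even; l₃=3∈[1,3].
(2·2+1)(2·1+1)(2·3+1) = 105
Δ: 0! 4! 2! / 7! → 1/105
sum: t=0:+1/4 = 1/4
3j²(2 1 3; 0 0 0) = Δ·Π!·Σ² = 3/35  (sign -1)
sum: t=0:+1/6 = 1/6
3j²(2 1 3; -1 0 1) = Δ·Π!·Σ² = 8/105  (sign +1)
combine: 4πI² = 105·3/35·8/105 = 24/35
take √, sign -1: I = -0.23359668

-0.233597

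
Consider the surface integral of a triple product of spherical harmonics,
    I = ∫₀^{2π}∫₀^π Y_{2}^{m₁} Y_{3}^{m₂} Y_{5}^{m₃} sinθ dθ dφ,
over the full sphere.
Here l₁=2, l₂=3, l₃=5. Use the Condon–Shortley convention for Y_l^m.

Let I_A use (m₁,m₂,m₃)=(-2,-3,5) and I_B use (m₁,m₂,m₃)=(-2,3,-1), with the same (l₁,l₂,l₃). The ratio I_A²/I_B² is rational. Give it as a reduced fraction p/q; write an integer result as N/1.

210/1

Same 2,3,5: normalisation and zero-m 3j drop out of the ratio.
A: Δ: 0! 4! 6! / 11! → 1/2310; sum: t=0:+1/17280 = 1/17280; 3j²(2 3 5; -2 -3 5) = Δ·Π!·Σ² = 1/11  (sign +1)
B: Δ: 0! 4! 6! / 11! → 1/2310; sum: t=0:+1/17280 = 1/17280; 3j²(2 3 5; -2 3 -1) = Δ·Π!·Σ² = 1/2310  (sign +1)
I_A²/I_B² = (1/11)/(1/2310) = 210/1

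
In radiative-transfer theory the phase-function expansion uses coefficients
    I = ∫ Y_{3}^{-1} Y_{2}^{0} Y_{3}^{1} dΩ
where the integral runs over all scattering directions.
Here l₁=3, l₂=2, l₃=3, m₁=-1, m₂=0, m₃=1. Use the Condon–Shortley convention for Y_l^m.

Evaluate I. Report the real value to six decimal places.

-0.126157

Rules hold: Σm=0, L=8 even, 1≤3≤5.
N = 7·5·7 = 245
Δ = 2!·4!·2!/9! = 1/3780
Racah Σ t=0..2: t=0:+1/24 t=1:−1/4 t=2:+1/24 = -1/6
⇒ 3j(3 2 3; 0 0 0)² = 4/105, sgn +1
Racah Σ t=0..2: t=0:+1/96 t=1:−1/6 t=2:+1/16 = -3/32
⇒ 3j(3 2 3; -1 0 1)² = 3/140, sgn -1
4πI² = N·(3j₀)²·(3jₘ)² = 1/5
I = -1·√(0.2/4π) = -0.12615663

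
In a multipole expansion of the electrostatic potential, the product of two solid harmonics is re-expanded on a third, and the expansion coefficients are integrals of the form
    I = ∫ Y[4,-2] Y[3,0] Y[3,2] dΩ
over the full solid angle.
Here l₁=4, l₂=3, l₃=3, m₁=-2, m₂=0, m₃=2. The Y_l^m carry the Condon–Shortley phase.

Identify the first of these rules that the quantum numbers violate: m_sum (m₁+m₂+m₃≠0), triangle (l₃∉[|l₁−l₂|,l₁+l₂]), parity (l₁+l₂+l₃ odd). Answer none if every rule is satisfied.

none

m₁+m₂+m₃ = -2 + 0 + 2 = 0  ✓
triangle: |4−3|=1 ≤ l₃=3 ≤ 4+3=7  ✓
parity: l₁+l₂+l₃ = 10 is even  ✓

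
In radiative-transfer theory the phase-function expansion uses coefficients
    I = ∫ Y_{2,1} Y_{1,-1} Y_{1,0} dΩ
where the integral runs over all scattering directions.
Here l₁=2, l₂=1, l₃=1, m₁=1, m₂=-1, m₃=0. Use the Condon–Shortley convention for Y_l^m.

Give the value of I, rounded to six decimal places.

Checks pass: Σm=0; 4 even; l₃=1∈[1,3].
(2·2+1)(2·1+1)(2·1+1) = 45
Δ: 2! 2! 0! / 5! → 1/30
sum: t=1:−1/1 = -1/1
3j²(2 1 1; 0 0 0) = Δ·Π!·Σ² = 2/15  (sign +1)
sum: t=0:+1/2 = 1/2
3j²(2 1 1; 1 -1 0) = Δ·Π!·Σ² = 1/10  (sign -1)
combine: 4πI² = 45·2/15·1/10 = 3/5
take √, sign -1: I = -0.21850969

-0.218510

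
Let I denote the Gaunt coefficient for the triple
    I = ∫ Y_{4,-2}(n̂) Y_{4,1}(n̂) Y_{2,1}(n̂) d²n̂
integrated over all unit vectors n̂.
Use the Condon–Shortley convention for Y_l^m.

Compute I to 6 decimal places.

m-sum 0 ✓  L=10 even ✓  0≤2≤8 ✓
Π(2lᵢ+1) = 9×9×5 = 405
triangle coeff Δ(4,4,2) = 1/13860
Σ_t [2,4]: t=2:+1/192 t=3:−1/36 t=4:+1/192 = -5/288
(3j)²=20/693 [(4 4 2; 0 0 0)], sign=-1
Σ_t [4,5]: t=4:+1/96 t=5:−1/240 = 1/160
(3j)²=27/1540 [(4 4 2; -2 1 1)], sign=-1
⇒ 4πI² = 1215/5929
I = (+1)√(1215/5929/(4π)) = 0.12770047

0.127700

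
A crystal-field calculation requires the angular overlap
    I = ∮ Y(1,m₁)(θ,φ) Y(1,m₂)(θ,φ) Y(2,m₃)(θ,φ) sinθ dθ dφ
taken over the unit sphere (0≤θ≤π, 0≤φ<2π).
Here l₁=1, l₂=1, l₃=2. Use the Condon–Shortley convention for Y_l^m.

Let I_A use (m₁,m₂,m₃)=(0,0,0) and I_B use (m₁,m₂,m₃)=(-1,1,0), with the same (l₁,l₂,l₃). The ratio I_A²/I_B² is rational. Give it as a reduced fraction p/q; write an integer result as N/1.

4/1

Same 1,1,2: normalisation and zero-m 3j drop out of the ratio.
A: Δ: 0! 2! 2! / 5! → 1/30; sum: t=0:+1/1 = 1/1; 3j²(1 1 2; 0 0 0) = Δ·Π!·Σ² = 2/15  (sign +1)
B: Δ: 0! 2! 2! / 5! → 1/30; sum: t=0:+1/4 = 1/4; 3j²(1 1 2; -1 1 0) = Δ·Π!·Σ² = 1/30  (sign +1)
I_A²/I_B² = (2/15)/(1/30) = 4/1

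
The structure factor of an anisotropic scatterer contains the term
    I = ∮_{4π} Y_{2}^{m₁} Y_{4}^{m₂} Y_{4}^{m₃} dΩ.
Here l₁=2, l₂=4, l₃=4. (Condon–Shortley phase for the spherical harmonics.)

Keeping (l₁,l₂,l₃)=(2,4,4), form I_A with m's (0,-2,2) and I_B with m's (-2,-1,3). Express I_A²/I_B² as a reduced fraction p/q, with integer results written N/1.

Shared (l₁,l₂,l₃)=(2,4,4): N and (l;000)² cancel in I_A²/I_B².
A: Δ = 2!·2!·6!/11! = 1/13860; Racah Σ t=0..2: t=0:+1/192 t=1:−1/120 t=2:+1/2880 = -1/360; ⇒ 3j(2 4 4; 0 -2 2)² = 16/3465, sgn -1
B: Δ = 2!·2!·6!/11! = 1/13860; Racah Σ t=2..2: t=2:+1/480 = 1/480; ⇒ 3j(2 4 4; -2 -1 3)² = 3/110, sgn -1
I_A²/I_B² = (16/3465)/(3/110) = 32/189

32/189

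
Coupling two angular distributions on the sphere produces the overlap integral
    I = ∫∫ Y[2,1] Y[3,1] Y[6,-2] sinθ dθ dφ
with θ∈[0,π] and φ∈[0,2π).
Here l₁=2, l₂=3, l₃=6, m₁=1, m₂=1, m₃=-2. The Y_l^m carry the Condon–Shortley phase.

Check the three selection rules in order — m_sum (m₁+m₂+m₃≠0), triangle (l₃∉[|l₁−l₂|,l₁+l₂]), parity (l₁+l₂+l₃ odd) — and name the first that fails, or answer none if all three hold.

m₁+m₂+m₃ = 1 + 1 − 2 = 0  ✓
triangle: |2−3|=1 ≤ l₃=6 ≤ 2+3=5  ✗
parity: l₁+l₂+l₃ = 11 is odd

triangle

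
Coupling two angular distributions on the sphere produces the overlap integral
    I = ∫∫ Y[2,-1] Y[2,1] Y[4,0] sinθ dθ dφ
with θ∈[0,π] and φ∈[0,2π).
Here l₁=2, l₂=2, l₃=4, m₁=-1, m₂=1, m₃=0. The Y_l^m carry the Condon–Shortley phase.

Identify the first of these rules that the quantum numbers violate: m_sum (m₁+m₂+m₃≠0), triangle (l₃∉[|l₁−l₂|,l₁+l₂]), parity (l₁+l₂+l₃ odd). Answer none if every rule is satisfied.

m₁+m₂+m₃ = -1 + 1 + 0 = 0  ✓
triangle: |2−2|=0 ≤ l₃=4 ≤ 2+2=4  ✓
parity: l₁+l₂+l₃ = 8 is even  ✓

none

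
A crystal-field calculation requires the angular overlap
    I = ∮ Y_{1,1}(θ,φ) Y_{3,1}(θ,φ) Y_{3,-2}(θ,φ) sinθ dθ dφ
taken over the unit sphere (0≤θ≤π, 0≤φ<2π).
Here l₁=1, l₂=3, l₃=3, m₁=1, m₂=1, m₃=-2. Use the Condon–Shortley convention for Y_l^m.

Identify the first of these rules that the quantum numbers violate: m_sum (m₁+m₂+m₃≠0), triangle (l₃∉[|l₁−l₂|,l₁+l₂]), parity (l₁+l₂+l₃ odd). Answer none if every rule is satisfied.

parity

Σmᵢ = 0  ✓
l₃∈[|l₁−l₂|,l₁+l₂]=[2,4], have l₃=3  ✓
Σlᵢ = 7 ⇒ odd  ✗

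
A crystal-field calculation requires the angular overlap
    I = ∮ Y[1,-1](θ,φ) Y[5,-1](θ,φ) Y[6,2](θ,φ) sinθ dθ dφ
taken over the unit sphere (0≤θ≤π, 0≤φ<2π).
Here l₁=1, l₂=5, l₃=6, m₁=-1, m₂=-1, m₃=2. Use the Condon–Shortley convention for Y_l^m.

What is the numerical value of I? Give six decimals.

0.216205

Rules hold: Σm=0, L=12 even, 4≤6≤6.
N = 3·11·13 = 429
Δ = 0!·2!·10!/13! = 1/858
Racah Σ t=0..0: t=0:+1/14400 = 1/14400
⇒ 3j(1 5 6; 0 0 0)² = 6/143, sgn +1
Racah Σ t=0..0: t=0:+1/34560 = 1/34560
⇒ 3j(1 5 6; -1 -1 2)² = 14/429, sgn +1
4πI² = N·(3j₀)²·(3jₘ)² = 84/143
I = +1·√(0.587413/4π) = 0.21620548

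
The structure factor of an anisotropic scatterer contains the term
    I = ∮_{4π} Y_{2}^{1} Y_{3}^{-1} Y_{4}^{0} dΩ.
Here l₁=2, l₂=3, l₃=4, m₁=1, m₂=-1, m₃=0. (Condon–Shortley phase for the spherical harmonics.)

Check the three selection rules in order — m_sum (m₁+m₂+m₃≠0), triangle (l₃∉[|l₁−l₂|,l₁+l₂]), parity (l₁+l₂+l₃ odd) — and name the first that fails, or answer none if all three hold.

azimuthal sum: 1 − 1 + 0 = 0  ✓
1 ≤ 4 ≤ 5 (triangle on l)  ✓
L = 2 + 3 + 4 = 9 (odd)  ✗

parity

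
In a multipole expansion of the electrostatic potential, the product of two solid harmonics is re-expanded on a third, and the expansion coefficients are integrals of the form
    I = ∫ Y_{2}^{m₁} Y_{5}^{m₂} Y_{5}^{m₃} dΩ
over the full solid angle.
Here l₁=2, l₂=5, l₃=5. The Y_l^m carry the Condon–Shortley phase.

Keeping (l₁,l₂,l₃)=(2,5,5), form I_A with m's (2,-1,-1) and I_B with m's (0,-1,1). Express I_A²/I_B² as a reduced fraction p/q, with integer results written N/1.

l's match ⇒ only the (l;m) 3-j factors differ between A and B.
A: triangle coeff Δ(2,5,5) = 1/38610; Σ_t [0,0]: t=0:+1/2304 = 1/2304; (3j)²=5/143 [(2 5 5; 2 -1 -1)], sign=+1
B: triangle coeff Δ(2,5,5) = 1/38610; Σ_t [0,2]: t=0:+1/2304 t=1:−1/720 t=2:+1/5760 = -1/1280; (3j)²=27/1430 [(2 5 5; 0 -1 1)], sign=-1
I_A²/I_B² = (5/143)/(27/1430) = 50/27

50/27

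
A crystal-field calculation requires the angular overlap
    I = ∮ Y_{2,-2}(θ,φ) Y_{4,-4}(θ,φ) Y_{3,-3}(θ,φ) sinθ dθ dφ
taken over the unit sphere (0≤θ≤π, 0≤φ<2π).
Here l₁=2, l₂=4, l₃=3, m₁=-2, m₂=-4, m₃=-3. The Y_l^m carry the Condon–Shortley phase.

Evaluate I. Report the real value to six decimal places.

m-sum = -2 − 4 − 3 = -9 ≠ 0 ⇒ I = 0

0.000000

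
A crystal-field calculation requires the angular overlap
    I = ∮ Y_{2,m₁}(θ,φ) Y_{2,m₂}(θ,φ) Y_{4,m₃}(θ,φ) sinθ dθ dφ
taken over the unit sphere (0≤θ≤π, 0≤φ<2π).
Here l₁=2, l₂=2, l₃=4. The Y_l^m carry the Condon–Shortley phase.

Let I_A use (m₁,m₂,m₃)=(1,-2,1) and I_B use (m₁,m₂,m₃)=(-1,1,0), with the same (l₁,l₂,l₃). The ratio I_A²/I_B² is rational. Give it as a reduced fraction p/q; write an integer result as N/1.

l's match ⇒ only the (l;m) 3-j factors differ between A and B.
A: triangle coeff Δ(2,2,4) = 1/630; Σ_t [0,0]: t=0:+1/144 = 1/144; (3j)²=1/126 [(2 2 4; 1 -2 1)], sign=-1
B: triangle coeff Δ(2,2,4) = 1/630; Σ_t [0,0]: t=0:+1/36 = 1/36; (3j)²=8/315 [(2 2 4; -1 1 0)], sign=+1
I_A²/I_B² = (1/126)/(8/315) = 5/16

5/16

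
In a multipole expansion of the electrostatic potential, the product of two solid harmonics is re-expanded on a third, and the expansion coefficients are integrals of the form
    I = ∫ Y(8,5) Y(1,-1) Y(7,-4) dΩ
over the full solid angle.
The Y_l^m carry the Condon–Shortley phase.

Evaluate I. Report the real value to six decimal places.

-0.270230

m-sum 0 ✓  L=16 even ✓  7≤7≤9 ✓
Π(2lᵢ+1) = 17×3×15 = 765
triangle coeff Δ(8,1,7) = 1/2040
Σ_t [1,1]: t=1:−1/25401600 = -1/25401600
(3j)²=8/255 [(8 1 7; 0 0 0)], sign=+1
Σ_t [0,0]: t=0:+1/479001600 = 1/479001600
(3j)²=13/340 [(8 1 7; 5 -1 -4)], sign=-1
⇒ 4πI² = 78/85
I = (-1)√(78/85/(4π)) = -0.27022959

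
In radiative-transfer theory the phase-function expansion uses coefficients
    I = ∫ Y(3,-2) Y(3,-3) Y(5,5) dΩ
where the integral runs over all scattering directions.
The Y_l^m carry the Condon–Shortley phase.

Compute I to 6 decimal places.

0.000000

l₁+l₂+l₃=11 is odd: 3j(l;000)=0 ⇒ I=0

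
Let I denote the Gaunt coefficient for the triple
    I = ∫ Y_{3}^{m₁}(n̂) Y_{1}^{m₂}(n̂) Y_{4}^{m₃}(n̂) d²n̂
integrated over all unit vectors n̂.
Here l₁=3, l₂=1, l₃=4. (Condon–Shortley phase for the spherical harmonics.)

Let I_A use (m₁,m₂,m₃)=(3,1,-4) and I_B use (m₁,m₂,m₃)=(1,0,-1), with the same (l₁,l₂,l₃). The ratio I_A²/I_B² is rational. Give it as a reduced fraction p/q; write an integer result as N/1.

Shared (l₁,l₂,l₃)=(3,1,4): N and (l;000)² cancel in I_A²/I_B².
A: Δ = 0!·6!·2!/9! = 1/252; Racah Σ t=0..0: t=0:+1/1440 = 1/1440; ⇒ 3j(3 1 4; 3 1 -4)² = 1/9, sgn +1
B: Δ = 0!·6!·2!/9! = 1/252; Racah Σ t=0..0: t=0:+1/48 = 1/48; ⇒ 3j(3 1 4; 1 0 -1)² = 5/84, sgn -1
I_A²/I_B² = (1/9)/(5/84) = 28/15

28/15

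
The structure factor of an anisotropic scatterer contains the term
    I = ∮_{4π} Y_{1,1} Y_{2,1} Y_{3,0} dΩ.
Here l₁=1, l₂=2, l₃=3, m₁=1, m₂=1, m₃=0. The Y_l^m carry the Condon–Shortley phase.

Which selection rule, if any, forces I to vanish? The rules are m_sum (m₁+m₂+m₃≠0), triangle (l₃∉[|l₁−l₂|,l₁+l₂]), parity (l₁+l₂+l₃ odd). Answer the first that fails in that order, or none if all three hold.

Σmᵢ = 2  ✗
l₃∈[|l₁−l₂|,l₁+l₂]=[1,3], have l₃=3
Σlᵢ = 6 ⇒ even

m_sum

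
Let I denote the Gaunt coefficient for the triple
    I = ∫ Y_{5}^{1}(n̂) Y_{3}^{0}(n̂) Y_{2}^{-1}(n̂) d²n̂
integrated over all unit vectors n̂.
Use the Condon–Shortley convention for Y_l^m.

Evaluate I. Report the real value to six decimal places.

Checks pass: Σm=0; 10 even; l₃=2∈[2,8].
(2·5+1)(2·3+1)(2·2+1) = 385
Δ: 6! 4! 0! / 11! → 1/2310
sum: t=3:−1/144 = -1/144
3j²(5 3 2; 0 0 0) = Δ·Π!·Σ² = 10/231  (sign -1)
sum: t=3:−1/216 = -1/216
3j²(5 3 2; 1 0 -1) = Δ·Π!·Σ² = 8/231  (sign +1)
combine: 4πI² = 385·10/231·8/231 = 400/693
take √, sign -1: I = -0.21431790

-0.214318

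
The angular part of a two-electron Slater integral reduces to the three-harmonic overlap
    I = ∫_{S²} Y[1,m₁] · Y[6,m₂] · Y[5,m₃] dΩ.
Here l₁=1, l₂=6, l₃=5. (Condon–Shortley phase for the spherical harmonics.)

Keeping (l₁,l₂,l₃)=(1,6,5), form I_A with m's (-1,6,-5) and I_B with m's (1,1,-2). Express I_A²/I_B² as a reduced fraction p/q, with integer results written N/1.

33/5

Same 1,6,5: normalisation and zero-m 3j drop out of the ratio.
A: Δ: 2! 0! 10! / 13! → 1/858; sum: t=2:+1/7257600 = 1/7257600; 3j²(1 6 5; -1 6 -5) = Δ·Π!·Σ² = 1/13  (sign +1)
B: Δ: 2! 0! 10! / 13! → 1/858; sum: t=0:+1/60480 = 1/60480; 3j²(1 6 5; 1 1 -2) = Δ·Π!·Σ² = 5/429  (sign -1)
I_A²/I_B² = (1/13)/(5/429) = 33/5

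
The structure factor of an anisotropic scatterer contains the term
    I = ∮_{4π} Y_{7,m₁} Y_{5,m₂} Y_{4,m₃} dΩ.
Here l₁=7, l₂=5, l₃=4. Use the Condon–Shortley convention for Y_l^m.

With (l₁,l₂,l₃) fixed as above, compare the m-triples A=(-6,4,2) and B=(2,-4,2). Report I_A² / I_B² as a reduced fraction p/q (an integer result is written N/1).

l's match ⇒ only the (l;m) 3-j factors differ between A and B.
A: triangle coeff Δ(7,5,4) = 1/6126120; Σ_t [7,8]: t=7:−1/7257600 t=8:+1/4838400 = 1/14515200; (3j)²=3/1190 [(7 5 4; -6 4 2)], sign=+1
B: triangle coeff Δ(7,5,4) = 1/6126120; Σ_t [0,1]: t=0:+1/4838400 t=1:−1/483840 = -1/537600; (3j)²=2187/170170 [(7 5 4; 2 -4 2)], sign=-1
I_A²/I_B² = (3/1190)/(2187/170170) = 143/729

143/729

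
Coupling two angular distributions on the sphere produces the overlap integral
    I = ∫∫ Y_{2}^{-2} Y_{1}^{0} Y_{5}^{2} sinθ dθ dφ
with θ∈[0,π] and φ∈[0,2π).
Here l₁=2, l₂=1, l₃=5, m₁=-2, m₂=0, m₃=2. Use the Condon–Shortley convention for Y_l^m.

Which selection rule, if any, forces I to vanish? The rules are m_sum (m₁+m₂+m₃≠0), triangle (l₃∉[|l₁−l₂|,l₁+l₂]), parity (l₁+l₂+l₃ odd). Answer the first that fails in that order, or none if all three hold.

triangle

m₁+m₂+m₃ = -2 + 0 + 2 = 0  ✓
triangle: |2−1|=1 ≤ l₃=5 ≤ 2+1=3  ✗
parity: l₁+l₂+l₃ = 8 is even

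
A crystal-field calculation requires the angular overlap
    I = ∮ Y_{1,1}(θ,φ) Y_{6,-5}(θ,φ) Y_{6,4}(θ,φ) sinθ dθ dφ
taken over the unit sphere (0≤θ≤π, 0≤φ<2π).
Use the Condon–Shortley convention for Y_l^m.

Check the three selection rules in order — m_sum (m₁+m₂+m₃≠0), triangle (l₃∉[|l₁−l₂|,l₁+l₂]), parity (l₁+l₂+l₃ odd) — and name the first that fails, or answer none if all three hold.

parity

Σmᵢ = 0  ✓
l₃∈[|l₁−l₂|,l₁+l₂]=[5,7], have l₃=6  ✓
Σlᵢ = 13 ⇒ odd  ✗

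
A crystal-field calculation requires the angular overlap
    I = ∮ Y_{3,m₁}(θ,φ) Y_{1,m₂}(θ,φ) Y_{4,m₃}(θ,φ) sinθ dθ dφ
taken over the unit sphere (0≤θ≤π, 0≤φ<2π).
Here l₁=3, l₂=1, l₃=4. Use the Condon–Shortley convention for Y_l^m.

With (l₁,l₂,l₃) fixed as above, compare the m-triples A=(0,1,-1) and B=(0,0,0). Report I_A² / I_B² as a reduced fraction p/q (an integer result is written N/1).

Same 3,1,4: normalisation and zero-m 3j drop out of the ratio.
A: Δ: 0! 6! 2! / 9! → 1/252; sum: t=0:+1/72 = 1/72; 3j²(3 1 4; 0 1 -1) = Δ·Π!·Σ² = 5/126  (sign -1)
B: Δ: 0! 6! 2! / 9! → 1/252; sum: t=0:+1/36 = 1/36; 3j²(3 1 4; 0 0 0) = Δ·Π!·Σ² = 4/63  (sign +1)
I_A²/I_B² = (5/126)/(4/63) = 5/8

5/8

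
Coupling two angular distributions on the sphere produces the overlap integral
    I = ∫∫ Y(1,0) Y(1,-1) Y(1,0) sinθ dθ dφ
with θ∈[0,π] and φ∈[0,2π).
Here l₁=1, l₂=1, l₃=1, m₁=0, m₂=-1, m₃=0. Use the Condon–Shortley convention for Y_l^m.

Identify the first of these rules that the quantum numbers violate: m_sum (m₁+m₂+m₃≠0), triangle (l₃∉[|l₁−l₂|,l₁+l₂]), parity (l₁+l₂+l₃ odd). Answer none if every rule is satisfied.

azimuthal sum: 0 − 1 + 0 = -1  ✗
0 ≤ 1 ≤ 2 (triangle on l)
L = 1 + 1 + 1 = 3 (odd)

m_sum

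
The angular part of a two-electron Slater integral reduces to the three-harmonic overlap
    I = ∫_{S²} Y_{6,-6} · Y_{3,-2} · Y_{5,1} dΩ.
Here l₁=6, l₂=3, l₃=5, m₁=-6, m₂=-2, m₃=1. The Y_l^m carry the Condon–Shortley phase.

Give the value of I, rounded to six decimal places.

m-sum = -6 − 2 + 1 = -7 ≠ 0 ⇒ I = 0

0.000000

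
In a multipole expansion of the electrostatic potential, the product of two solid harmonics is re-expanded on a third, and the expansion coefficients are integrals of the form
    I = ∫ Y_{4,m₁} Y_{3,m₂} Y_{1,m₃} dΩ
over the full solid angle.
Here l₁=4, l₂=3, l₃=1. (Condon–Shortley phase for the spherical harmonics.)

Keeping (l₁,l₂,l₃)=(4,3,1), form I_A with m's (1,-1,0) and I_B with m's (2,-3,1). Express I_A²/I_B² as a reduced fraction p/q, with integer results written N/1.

15/1

l's match ⇒ only the (l;m) 3-j factors differ between A and B.
A: triangle coeff Δ(4,3,1) = 1/252; Σ_t [2,2]: t=2:+1/48 = 1/48; (3j)²=5/84 [(4 3 1; 1 -1 0)], sign=-1
B: triangle coeff Δ(4,3,1) = 1/252; Σ_t [0,0]: t=0:+1/1440 = 1/1440; (3j)²=1/252 [(4 3 1; 2 -3 1)], sign=+1
I_A²/I_B² = (5/84)/(1/252) = 15/1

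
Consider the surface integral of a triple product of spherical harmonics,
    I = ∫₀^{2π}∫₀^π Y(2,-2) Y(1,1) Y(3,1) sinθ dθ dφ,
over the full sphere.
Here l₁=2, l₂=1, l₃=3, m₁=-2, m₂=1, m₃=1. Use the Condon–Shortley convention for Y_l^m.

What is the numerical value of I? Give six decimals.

Checks pass: Σm=0; 6 even; l₃=3∈[1,3].
(2·2+1)(2·1+1)(2·3+1) = 105
Δ: 0! 4! 2! / 7! → 1/105
sum: t=0:+1/4 = 1/4
3j²(2 1 3; 0 0 0) = Δ·Π!·Σ² = 3/35  (sign -1)
sum: t=0:+1/48 = 1/48
3j²(2 1 3; -2 1 1) = Δ·Π!·Σ² = 1/105  (sign +1)
combine: 4πI² = 105·3/35·1/105 = 3/35
take √, sign -1: I = -0.08258890

-0.082589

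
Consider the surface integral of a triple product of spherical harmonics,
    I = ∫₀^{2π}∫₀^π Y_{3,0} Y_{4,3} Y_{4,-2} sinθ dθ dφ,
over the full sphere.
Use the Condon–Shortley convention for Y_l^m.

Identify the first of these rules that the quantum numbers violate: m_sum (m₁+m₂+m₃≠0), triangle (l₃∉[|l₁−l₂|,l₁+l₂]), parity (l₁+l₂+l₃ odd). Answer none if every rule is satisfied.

m_sum

m₁+m₂+m₃ = 0 + 3 − 2 = 1  ✗
triangle: |3−4|=1 ≤ l₃=4 ≤ 3+4=7
parity: l₁+l₂+l₃ = 11 is odd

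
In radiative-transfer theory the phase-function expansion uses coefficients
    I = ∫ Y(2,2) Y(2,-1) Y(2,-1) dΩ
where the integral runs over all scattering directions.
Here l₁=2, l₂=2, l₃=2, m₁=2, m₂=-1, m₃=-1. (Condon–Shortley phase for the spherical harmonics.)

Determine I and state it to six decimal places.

m-sum 0 ✓  L=6 even ✓  0≤2≤4 ✓
Π(2lᵢ+1) = 5×5×5 = 125
triangle coeff Δ(2,2,2) = 1/630
Σ_t [0,2]: t=0:+1/8 t=1:−1/1 t=2:+1/8 = -3/4
(3j)²=2/35 [(2 2 2; 0 0 0)], sign=-1
Σ_t [0,0]: t=0:+1/4 = 1/4
(3j)²=3/35 [(2 2 2; 2 -1 -1)], sign=-1
⇒ 4πI² = 30/49
I = (+1)√(30/49/(4π)) = 0.22072812

0.220728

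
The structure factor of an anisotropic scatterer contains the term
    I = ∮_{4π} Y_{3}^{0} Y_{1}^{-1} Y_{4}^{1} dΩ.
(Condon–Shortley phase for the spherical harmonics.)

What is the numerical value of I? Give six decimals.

-0.194664

m-sum 0 ✓  L=8 even ✓  2≤4≤4 ✓
Π(2lᵢ+1) = 7×3×9 = 189
triangle coeff Δ(3,1,4) = 1/252
Σ_t [0,0]: t=0:+1/36 = 1/36
(3j)²=4/63 [(3 1 4; 0 0 0)], sign=+1
Σ_t [0,0]: t=0:+1/72 = 1/72
(3j)²=5/126 [(3 1 4; 0 -1 1)], sign=-1
⇒ 4πI² = 10/21
I = (-1)√(10/21/(4π)) = -0.19466390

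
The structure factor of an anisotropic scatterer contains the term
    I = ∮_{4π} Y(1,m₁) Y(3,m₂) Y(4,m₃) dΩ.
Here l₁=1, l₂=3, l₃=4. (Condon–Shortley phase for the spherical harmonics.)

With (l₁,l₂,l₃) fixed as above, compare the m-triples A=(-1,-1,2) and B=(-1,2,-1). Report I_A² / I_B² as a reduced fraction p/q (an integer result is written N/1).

5/1

Same 1,3,4: normalisation and zero-m 3j drop out of the ratio.
A: Δ: 0! 2! 6! / 9! → 1/252; sum: t=0:+1/96 = 1/96; 3j²(1 3 4; -1 -1 2) = Δ·Π!·Σ² = 5/84  (sign +1)
B: Δ: 0! 2! 6! / 9! → 1/252; sum: t=0:+1/240 = 1/240; 3j²(1 3 4; -1 2 -1) = Δ·Π!·Σ² = 1/84  (sign -1)
I_A²/I_B² = (5/84)/(1/84) = 5/1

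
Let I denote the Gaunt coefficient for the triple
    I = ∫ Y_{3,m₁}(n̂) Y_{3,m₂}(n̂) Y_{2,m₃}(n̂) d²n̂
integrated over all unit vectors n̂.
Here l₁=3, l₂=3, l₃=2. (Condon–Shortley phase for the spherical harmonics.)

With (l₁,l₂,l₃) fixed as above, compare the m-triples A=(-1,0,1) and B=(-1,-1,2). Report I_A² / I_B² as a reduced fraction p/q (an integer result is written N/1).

Shared (l₁,l₂,l₃)=(3,3,2): N and (l;000)² cancel in I_A²/I_B².
A: Δ = 4!·2!·2!/9! = 1/3780; Racah Σ t=2..3: t=2:+1/8 t=3:−1/12 = 1/24; ⇒ 3j(3 3 2; -1 0 1)² = 1/210, sgn -1
B: Δ = 4!·2!·2!/9! = 1/3780; Racah Σ t=2..2: t=2:+1/16 = 1/16; ⇒ 3j(3 3 2; -1 -1 2)² = 2/35, sgn +1
I_A²/I_B² = (1/210)/(2/35) = 1/12

1/12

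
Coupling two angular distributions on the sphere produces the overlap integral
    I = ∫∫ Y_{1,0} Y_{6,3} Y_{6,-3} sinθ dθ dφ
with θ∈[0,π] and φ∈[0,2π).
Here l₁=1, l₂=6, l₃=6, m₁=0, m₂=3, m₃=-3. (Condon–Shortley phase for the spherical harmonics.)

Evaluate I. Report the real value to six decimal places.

0.000000

l₁+l₂+l₃=13 is odd: 3j(l;000)=0 ⇒ I=0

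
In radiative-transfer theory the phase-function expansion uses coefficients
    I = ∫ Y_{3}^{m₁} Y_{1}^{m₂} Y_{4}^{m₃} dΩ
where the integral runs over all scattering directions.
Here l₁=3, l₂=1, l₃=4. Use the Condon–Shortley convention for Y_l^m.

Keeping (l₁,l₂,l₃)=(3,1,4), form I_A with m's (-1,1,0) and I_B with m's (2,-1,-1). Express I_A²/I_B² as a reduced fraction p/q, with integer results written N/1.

Shared (l₁,l₂,l₃)=(3,1,4): N and (l;000)² cancel in I_A²/I_B².
A: Δ = 0!·6!·2!/9! = 1/252; Racah Σ t=0..0: t=0:+1/96 = 1/96; ⇒ 3j(3 1 4; -1 1 0)² = 1/42, sgn +1
B: Δ = 0!·6!·2!/9! = 1/252; Racah Σ t=0..0: t=0:+1/240 = 1/240; ⇒ 3j(3 1 4; 2 -1 -1)² = 1/84, sgn -1
I_A²/I_B² = (1/42)/(1/84) = 2/1

2/1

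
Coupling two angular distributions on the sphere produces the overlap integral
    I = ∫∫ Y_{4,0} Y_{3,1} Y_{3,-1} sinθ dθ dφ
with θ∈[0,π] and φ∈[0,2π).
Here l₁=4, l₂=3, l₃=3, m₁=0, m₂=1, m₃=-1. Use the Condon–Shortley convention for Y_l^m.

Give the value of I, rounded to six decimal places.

m-sum 0 ✓  L=10 even ✓  1≤3≤7 ✓
Π(2lᵢ+1) = 9×7×7 = 441
triangle coeff Δ(4,3,3) = 1/34650
Σ_t [1,3]: t=1:−1/72 t=2:+1/16 t=3:−1/72 = 5/144
(3j)²=2/77 [(4 3 3; 0 0 0)], sign=-1
Σ_t [2,4]: t=2:+1/32 t=3:−1/36 t=4:+1/1152 = 5/1152
(3j)²=1/1386 [(4 3 3; 0 1 -1)], sign=+1
⇒ 4πI² = 1/121
I = (-1)√(1/121/(4π)) = -0.02564498

-0.025645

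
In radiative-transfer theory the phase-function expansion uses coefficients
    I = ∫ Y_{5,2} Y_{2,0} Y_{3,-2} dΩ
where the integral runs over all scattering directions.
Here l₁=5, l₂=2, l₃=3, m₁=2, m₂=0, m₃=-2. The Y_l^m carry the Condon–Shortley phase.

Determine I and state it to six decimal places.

0.190188

Checks pass: Σm=0; 10 even; l₃=3∈[3,7].
(2·5+1)(2·2+1)(2·3+1) = 385
Δ: 4! 6! 0! / 11! → 1/2310
sum: t=2:+1/144 = 1/144
3j²(5 2 3; 0 0 0) = Δ·Π!·Σ² = 10/231  (sign -1)
sum: t=2:+1/480 = 1/480
3j²(5 2 3; 2 0 -2) = Δ·Π!·Σ² = 3/110  (sign -1)
combine: 4πI² = 385·10/231·3/110 = 5/11
take √, sign +1: I = 0.19018827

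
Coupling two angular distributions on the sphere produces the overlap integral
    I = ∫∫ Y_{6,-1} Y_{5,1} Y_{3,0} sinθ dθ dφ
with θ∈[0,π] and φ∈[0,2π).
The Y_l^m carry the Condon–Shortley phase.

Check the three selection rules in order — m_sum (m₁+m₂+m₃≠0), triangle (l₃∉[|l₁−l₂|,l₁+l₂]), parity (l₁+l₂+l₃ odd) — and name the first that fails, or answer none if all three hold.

none

m₁+m₂+m₃ = -1 + 1 + 0 = 0  ✓
triangle: |6−5|=1 ≤ l₃=3 ≤ 6+5=11  ✓
parity: l₁+l₂+l₃ = 14 is even  ✓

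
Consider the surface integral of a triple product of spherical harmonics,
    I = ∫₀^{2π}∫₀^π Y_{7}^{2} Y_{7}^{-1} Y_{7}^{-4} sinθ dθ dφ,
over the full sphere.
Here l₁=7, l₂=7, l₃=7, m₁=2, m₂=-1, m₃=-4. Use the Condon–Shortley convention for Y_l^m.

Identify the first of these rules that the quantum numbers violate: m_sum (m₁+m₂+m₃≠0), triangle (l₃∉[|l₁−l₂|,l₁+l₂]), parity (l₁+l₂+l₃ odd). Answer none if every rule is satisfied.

m_sum

Σmᵢ = -3  ✗
l₃∈[|l₁−l₂|,l₁+l₂]=[0,14], have l₃=7
Σlᵢ = 21 ⇒ odd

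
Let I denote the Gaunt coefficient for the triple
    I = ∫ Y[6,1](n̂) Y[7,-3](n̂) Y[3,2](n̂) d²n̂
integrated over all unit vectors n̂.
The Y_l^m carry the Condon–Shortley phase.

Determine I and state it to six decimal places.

0.023482

Rules hold: Σm=0, L=16 even, 1≤3≤13.
N = 13·15·7 = 1365
Δ = 10!·2!·4!/17! = 1/2042040
Racah Σ t=4..6: t=4:+1/207360 t=5:−1/57600 t=6:+1/207360 = -1/129600
⇒ 3j(6 7 3; 0 0 0)² = 168/12155, sgn +1
Racah Σ t=3..4: t=3:−1/362880 t=4:+1/414720 = -1/2903040
⇒ 3j(6 7 3; 1 -3 2)² = 25/68068, sgn +1
4πI² = N·(3j₀)²·(3jₘ)² = 3150/454597
I = +1·√(0.00692921/4π) = 0.02348211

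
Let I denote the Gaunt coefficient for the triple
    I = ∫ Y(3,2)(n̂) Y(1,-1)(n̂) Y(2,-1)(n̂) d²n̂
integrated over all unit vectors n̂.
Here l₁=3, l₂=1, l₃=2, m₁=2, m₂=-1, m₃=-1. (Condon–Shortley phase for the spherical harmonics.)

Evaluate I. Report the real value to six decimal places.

0.261169

m-sum 0 ✓  L=6 even ✓  2≤2≤4 ✓
Π(2lᵢ+1) = 7×3×5 = 105
triangle coeff Δ(3,1,2) = 1/105
Σ_t [1,1]: t=1:−1/4 = -1/4
(3j)²=3/35 [(3 1 2; 0 0 0)], sign=-1
Σ_t [0,0]: t=0:+1/12 = 1/12
(3j)²=2/21 [(3 1 2; 2 -1 -1)], sign=-1
⇒ 4πI² = 6/7
I = (+1)√(6/7/(4π)) = 0.26116903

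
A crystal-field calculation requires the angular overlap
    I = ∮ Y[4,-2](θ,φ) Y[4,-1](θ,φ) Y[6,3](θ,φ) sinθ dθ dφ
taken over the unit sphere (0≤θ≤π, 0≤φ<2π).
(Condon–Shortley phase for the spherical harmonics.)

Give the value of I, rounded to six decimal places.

-0.103072

Rules hold: Σm=0, L=14 even, 0≤6≤8.
N = 9·9·13 = 1053
Δ = 2!·6!·6!/15! = 1/1261260
Racah Σ t=0..2: t=0:+1/4608 t=1:−1/1296 t=2:+1/4608 = -7/20736
⇒ 3j(4 4 6; 0 0 0)² = 20/1287, sgn -1
Racah Σ t=0..2: t=0:+1/51840 t=1:−1/5760 t=2:+1/11520 = -7/103680
⇒ 3j(4 4 6; -2 -1 3)² = 7/858, sgn +1
4πI² = N·(3j₀)²·(3jₘ)² = 210/1573
I = -1·√(0.133503/4π) = -0.10307192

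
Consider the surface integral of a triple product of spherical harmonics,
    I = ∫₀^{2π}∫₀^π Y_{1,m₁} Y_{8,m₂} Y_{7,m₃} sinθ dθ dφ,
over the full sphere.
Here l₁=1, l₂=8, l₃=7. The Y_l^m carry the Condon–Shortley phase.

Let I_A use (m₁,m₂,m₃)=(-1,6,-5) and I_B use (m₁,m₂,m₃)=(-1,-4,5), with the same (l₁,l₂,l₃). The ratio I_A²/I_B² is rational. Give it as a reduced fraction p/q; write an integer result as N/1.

91/6

Shared (l₁,l₂,l₃)=(1,8,7): N and (l;000)² cancel in I_A²/I_B².
A: Δ = 2!·0!·14!/17! = 1/2040; Racah Σ t=2..2: t=2:+1/1916006400 = 1/1916006400; ⇒ 3j(1 8 7; -1 6 -5)² = 91/2040, sgn +1
B: Δ = 2!·0!·14!/17! = 1/2040; Racah Σ t=2..2: t=2:+1/1916006400 = 1/1916006400; ⇒ 3j(1 8 7; -1 -4 5)² = 1/340, sgn +1
I_A²/I_B² = (91/2040)/(1/340) = 91/6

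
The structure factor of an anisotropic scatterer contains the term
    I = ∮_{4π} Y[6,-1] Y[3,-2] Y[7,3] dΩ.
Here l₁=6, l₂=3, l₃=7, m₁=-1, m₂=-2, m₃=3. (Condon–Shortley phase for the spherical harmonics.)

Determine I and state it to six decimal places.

m-sum 0 ✓  L=16 even ✓  3≤7≤9 ✓
Π(2lᵢ+1) = 13×7×15 = 1365
triangle coeff Δ(6,3,7) = 1/2042040
Σ_t [0,2]: t=0:+1/207360 t=1:−1/57600 t=2:+1/207360 = -1/129600
(3j)²=168/12155 [(6 3 7; 0 0 0)], sign=+1
Σ_t [0,1]: t=0:+1/362880 t=1:−1/414720 = 1/2903040
(3j)²=25/68068 [(6 3 7; -1 -2 3)], sign=+1
⇒ 4πI² = 3150/454597
I = (+1)√(3150/454597/(4π)) = 0.02348211

0.023482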